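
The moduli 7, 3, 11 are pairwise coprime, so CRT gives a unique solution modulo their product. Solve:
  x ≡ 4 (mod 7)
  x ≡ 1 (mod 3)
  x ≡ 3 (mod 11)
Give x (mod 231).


Moduli 7, 3, 11 are pairwise coprime; by CRT there is a unique solution modulo M = 7 · 3 · 11 = 231.
Solve pairwise, accumulating the modulus:
  Start with x ≡ 4 (mod 7).
  Combine with x ≡ 1 (mod 3): since gcd(7, 3) = 1, we get a unique residue mod 21.
    Write x = 4 + 7·t and substitute into x ≡ 1 (mod 3): 7·t ≡ 1 − 4 = -3 (mod 3).
    Reduce coefficients mod 3: 1·t ≡ 0 (mod 3).
    So t ≡ 0 (mod 3).
    Then x = 4 + 7·0 = 4, valid modulo lcm(7, 3) = 21: x ≡ 4 (mod 21).
  Combine with x ≡ 3 (mod 11): since gcd(21, 11) = 1, we get a unique residue mod 231.
    Write x = 4 + 21·t and substitute into x ≡ 3 (mod 11): 21·t ≡ 3 − 4 = -1 (mod 11).
    Reduce coefficients mod 11: 10·t ≡ 10 (mod 11).
    The inverse of 10 mod 11 is 10 (since 10·10 = 100 = 9·11 + 1), so t ≡ 10·10 = 100 ≡ 1 (mod 11).
    Then x = 4 + 21·1 = 25, valid modulo lcm(21, 11) = 231: x ≡ 25 (mod 231).
Verify: 25 mod 7 = 4 ✓, 25 mod 3 = 1 ✓, 25 mod 11 = 3 ✓.

x ≡ 25 (mod 231).


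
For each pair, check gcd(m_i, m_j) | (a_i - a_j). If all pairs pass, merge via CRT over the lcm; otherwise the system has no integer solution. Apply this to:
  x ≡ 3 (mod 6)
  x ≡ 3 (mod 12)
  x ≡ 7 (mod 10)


Moduli 6, 12, 10 are not pairwise coprime, so CRT works modulo lcm(m_i) when all pairwise compatibility conditions hold.
Pairwise compatibility: gcd(m_i, m_j) must divide a_i - a_j for every pair.
Merge one congruence at a time:
  Start: x ≡ 3 (mod 6).
  Combine with x ≡ 3 (mod 12): gcd(6, 12) = 6; 3 - 3 = 0, which IS divisible by 6, so compatible.
    Write x = 3 + 6·t and substitute into x ≡ 3 (mod 12): 6·t ≡ 3 − 3 = 0 (mod 12).
    Divide the congruence (and modulus) by g = 6: 1·t ≡ 0 (mod 2).
    So t ≡ 0 (mod 2).
    Then x = 3 + 6·0 = 3, valid modulo lcm(6, 12) = 12: x ≡ 3 (mod 12).
  Combine with x ≡ 7 (mod 10): gcd(12, 10) = 2; 7 - 3 = 4, which IS divisible by 2, so compatible.
    Write x = 3 + 12·t and substitute into x ≡ 7 (mod 10): 12·t ≡ 7 − 3 = 4 (mod 10).
    Divide the congruence (and modulus) by g = 2: 6·t ≡ 2 (mod 5).
    Reduce coefficients mod 5: 1·t ≡ 2 (mod 5).
    So t ≡ 2 (mod 5).
    Then x = 3 + 12·2 = 27, valid modulo lcm(12, 10) = 60: x ≡ 27 (mod 60).
Verify: 27 mod 6 = 3, 27 mod 12 = 3, 27 mod 10 = 7.

x ≡ 27 (mod 60).


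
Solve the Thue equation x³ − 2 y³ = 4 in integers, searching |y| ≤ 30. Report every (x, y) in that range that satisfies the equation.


The equation is x³ - 2y³ = 4. For fixed y, x³ = 2·y³ + 4, so a solution requires the RHS to be a perfect cube.
Strategy: iterate y from -30 to 30, compute RHS = 2·y³ + 4, and check whether it is a (positive or negative) perfect cube.
Check small values of y:
  y = 0: RHS = 4 is not a perfect cube.
  y = 1: RHS = 6 is not a perfect cube.
  y = -1: RHS = 2 is not a perfect cube.
  y = 2: RHS = 20 is not a perfect cube.
  y = -2: RHS = -12 is not a perfect cube.
  y = 3: RHS = 58 is not a perfect cube.
  y = -3: RHS = -50 is not a perfect cube.
Continuing the search up to |y| = 30 finds no solutions either.
No (x, y) in the scanned range satisfies the equation.

No integer solutions with |y| ≤ 30.


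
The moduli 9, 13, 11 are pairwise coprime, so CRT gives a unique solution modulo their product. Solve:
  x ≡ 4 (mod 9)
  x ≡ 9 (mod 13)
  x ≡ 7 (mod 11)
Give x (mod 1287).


Moduli 9, 13, 11 are pairwise coprime; by CRT there is a unique solution modulo M = 9 · 13 · 11 = 1287.
Solve pairwise, accumulating the modulus:
  Start with x ≡ 4 (mod 9).
  Combine with x ≡ 9 (mod 13): since gcd(9, 13) = 1, we get a unique residue mod 117.
    Write x = 4 + 9·t and substitute into x ≡ 9 (mod 13): 9·t ≡ 9 − 4 = 5 (mod 13).
    The inverse of 9 mod 13 is 3 (since 9·3 = 27 = 2·13 + 1), so t ≡ 3·5 = 15 ≡ 2 (mod 13).
    Then x = 4 + 9·2 = 22, valid modulo lcm(9, 13) = 117: x ≡ 22 (mod 117).
  Combine with x ≡ 7 (mod 11): since gcd(117, 11) = 1, we get a unique residue mod 1287.
    Write x = 22 + 117·t and substitute into x ≡ 7 (mod 11): 117·t ≡ 7 − 22 = -15 (mod 11).
    Reduce coefficients mod 11: 7·t ≡ 7 (mod 11).
    The inverse of 7 mod 11 is 8 (since 7·8 = 56 = 5·11 + 1), so t ≡ 8·7 = 56 ≡ 1 (mod 11).
    Then x = 22 + 117·1 = 139, valid modulo lcm(117, 11) = 1287: x ≡ 139 (mod 1287).
Verify: 139 mod 9 = 4 ✓, 139 mod 13 = 9 ✓, 139 mod 11 = 7 ✓.

x ≡ 139 (mod 1287).


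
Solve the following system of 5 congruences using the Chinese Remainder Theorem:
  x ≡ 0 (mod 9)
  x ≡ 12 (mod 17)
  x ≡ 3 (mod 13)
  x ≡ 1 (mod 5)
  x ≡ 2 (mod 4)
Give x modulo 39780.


Product of moduli M = 9 · 17 · 13 · 5 · 4 = 39780.
Merge one congruence at a time:
  Start: x ≡ 0 (mod 9).
  Combine with x ≡ 12 (mod 17); new modulus lcm = 153.
    Write x = 0 + 9·t and substitute into x ≡ 12 (mod 17): 9·t ≡ 12 − 0 = 12 (mod 17).
    The inverse of 9 mod 17 is 2 (since 9·2 = 18 = 1·17 + 1), so t ≡ 2·12 = 24 ≡ 7 (mod 17).
    Then x = 0 + 9·7 = 63, valid modulo lcm(9, 17) = 153: x ≡ 63 (mod 153).
  Combine with x ≡ 3 (mod 13); new modulus lcm = 1989.
    Write x = 63 + 153·t and substitute into x ≡ 3 (mod 13): 153·t ≡ 3 − 63 = -60 (mod 13).
    Reduce coefficients mod 13: 10·t ≡ 5 (mod 13).
    The inverse of 10 mod 13 is 4 (since 10·4 = 40 = 3·13 + 1), so t ≡ 4·5 = 20 ≡ 7 (mod 13).
    Then x = 63 + 153·7 = 1134, valid modulo lcm(153, 13) = 1989: x ≡ 1134 (mod 1989).
  Combine with x ≡ 1 (mod 5); new modulus lcm = 9945.
    Write x = 1134 + 1989·t and substitute into x ≡ 1 (mod 5): 1989·t ≡ 1 − 1134 = -1133 (mod 5).
    Reduce coefficients mod 5: 4·t ≡ 2 (mod 5).
    The inverse of 4 mod 5 is 4 (since 4·4 = 16 = 3·5 + 1), so t ≡ 4·2 = 8 ≡ 3 (mod 5).
    Then x = 1134 + 1989·3 = 7101, valid modulo lcm(1989, 5) = 9945: x ≡ 7101 (mod 9945).
  Combine with x ≡ 2 (mod 4); new modulus lcm = 39780.
    Write x = 7101 + 9945·t and substitute into x ≡ 2 (mod 4): 9945·t ≡ 2 − 7101 = -7099 (mod 4).
    Reduce coefficients mod 4: 1·t ≡ 1 (mod 4).
    So t ≡ 1 (mod 4).
    Then x = 7101 + 9945·1 = 17046, valid modulo lcm(9945, 4) = 39780: x ≡ 17046 (mod 39780).
Verify against each original: 17046 mod 9 = 0, 17046 mod 17 = 12, 17046 mod 13 = 3, 17046 mod 5 = 1, 17046 mod 4 = 2.

x ≡ 17046 (mod 39780).


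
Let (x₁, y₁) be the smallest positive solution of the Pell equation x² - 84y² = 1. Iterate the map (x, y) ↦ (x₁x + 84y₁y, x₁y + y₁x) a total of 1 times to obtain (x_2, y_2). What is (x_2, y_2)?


Step 1: Find the fundamental solution (x₁, y₁) of x² - 84y² = 1.
  Expand √84 as a continued fraction. a₀ = ⌊√84⌋ = 9; iterate m_{k+1} = d_k·a_k − m_k, d_{k+1} = (84 − m_{k+1}²)/d_k, a_{k+1} = ⌊(a₀ + m_{k+1})/d_{k+1}⌋ (starting m₀ = 0, d₀ = 1), with convergents p_k = a_k·p_{k-1} + p_{k-2}, q_k = a_k·q_{k-1} + q_{k-2} (p₋₁ = 1, q₋₁ = 0):
  k = 0: a₀ = 9; p₀/q₀ = 9/1; p₀² − 84·q₀² = 81 − 84 = -3.
  k = 1: m = 9, d = 3, a = ⌊(9 + 9)/3⌋ = 6; p/q = (6·9 + 1)/(6·1 + 0) = 55/6; p² − 84·q² = 3025 − 3024 = 1.
  The first convergent with p² − 84·q² = 1 gives the fundamental solution (x₁, y₁) = (55, 6).
Step 2: Apply the recurrence (x_{n+1}, y_{n+1}) = (x₁x_n + 84y₁y_n, x₁y_n + y₁x_n) repeatedly.
  From (x_1, y_1) = (55, 6): x_2 = 55·55 + 84·6·6 = 6049; y_2 = 55·6 + 6·55 = 660.
Step 3: Verify x_2² - 84·y_2² = 36590401 - 36590400 = 1 (should be 1). ✓

(x_1, y_1) = (55, 6); (x_2, y_2) = (6049, 660).


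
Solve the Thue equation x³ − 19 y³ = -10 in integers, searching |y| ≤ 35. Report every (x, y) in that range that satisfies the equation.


The equation is x³ - 19y³ = -10. For fixed y, x³ = 19·y³ − 10, so a solution requires the RHS to be a perfect cube.
Strategy: iterate y from -35 to 35, compute RHS = 19·y³ − 10, and check whether it is a (positive or negative) perfect cube.
Check small values of y:
  y = 0: RHS = -10 is not a perfect cube.
  y = 1: RHS = 9 is not a perfect cube.
  y = -1: RHS = -29 is not a perfect cube.
  y = 2: RHS = 142 is not a perfect cube.
  y = -2: RHS = -162 is not a perfect cube.
  y = 3: RHS = 503 is not a perfect cube.
  y = -3: RHS = -523 is not a perfect cube.
Continuing the search up to |y| = 35 finds no solutions either.
No (x, y) in the scanned range satisfies the equation.

No integer solutions with |y| ≤ 35.


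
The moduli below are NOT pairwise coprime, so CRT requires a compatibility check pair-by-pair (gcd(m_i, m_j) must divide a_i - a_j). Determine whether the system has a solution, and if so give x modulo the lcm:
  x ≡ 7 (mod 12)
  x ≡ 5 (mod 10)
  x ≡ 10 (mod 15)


Moduli 12, 10, 15 are not pairwise coprime, so CRT works modulo lcm(m_i) when all pairwise compatibility conditions hold.
Pairwise compatibility: gcd(m_i, m_j) must divide a_i - a_j for every pair.
Merge one congruence at a time:
  Start: x ≡ 7 (mod 12).
  Combine with x ≡ 5 (mod 10): gcd(12, 10) = 2; 5 - 7 = -2, which IS divisible by 2, so compatible.
    Write x = 7 + 12·t and substitute into x ≡ 5 (mod 10): 12·t ≡ 5 − 7 = -2 (mod 10).
    Divide the congruence (and modulus) by g = 2: 6·t ≡ -1 (mod 5).
    Reduce coefficients mod 5: 1·t ≡ 4 (mod 5).
    So t ≡ 4 (mod 5).
    Then x = 7 + 12·4 = 55, valid modulo lcm(12, 10) = 60: x ≡ 55 (mod 60).
  Combine with x ≡ 10 (mod 15): gcd(60, 15) = 15; 10 - 55 = -45, which IS divisible by 15, so compatible.
    Write x = 55 + 60·t and substitute into x ≡ 10 (mod 15): 60·t ≡ 10 − 55 = -45 (mod 15).
    Divide the congruence (and modulus) by g = 15: 4·t ≡ -3 (mod 1).
    Modulo 1 every t works; take t = 0.
    Then x = 55 + 60·0 = 55, valid modulo lcm(60, 15) = 60: x ≡ 55 (mod 60).
Verify: 55 mod 12 = 7, 55 mod 10 = 5, 55 mod 15 = 10.

x ≡ 55 (mod 60).


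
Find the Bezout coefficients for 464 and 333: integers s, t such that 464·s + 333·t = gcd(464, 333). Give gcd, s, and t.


Euclidean algorithm on (464, 333) — divide until remainder is 0:
  464 = 1 · 333 + 131
  333 = 2 · 131 + 71
  131 = 1 · 71 + 60
  71 = 1 · 60 + 11
  60 = 5 · 11 + 5
  11 = 2 · 5 + 1
  5 = 5 · 1 + 0
gcd(464, 333) = 1.
Track Bezout coefficients alongside the remainders: start with r₀ = 464 = a·1 + b·0 (s = 1, t = 0) and r₁ = 333 = a·0 + b·1 (s = 0, t = 1); each new remainder r_{k+1} = r_{k-1} − q_k·r_k inherits s_{k+1} = s_{k-1} − q_k·s_k, t_{k+1} = t_{k-1} − q_k·t_k, so r_k = a·s_k + b·t_k at every step:
  q = 1: r = 131, s = 1 − 1·0 = 1, t = 0 − 1·1 = -1  (check: 464·1 + 333·(-1) = 131)
  q = 2: r = 71, s = 0 − 2·1 = -2, t = 1 − 2·(-1) = 3  (check: 464·(-2) + 333·3 = 71)
  q = 1: r = 60, s = 1 − 1·(-2) = 3, t = -1 − 1·3 = -4  (check: 464·3 + 333·(-4) = 60)
  q = 1: r = 11, s = -2 − 1·3 = -5, t = 3 − 1·(-4) = 7  (check: 464·(-5) + 333·7 = 11)
  q = 5: r = 5, s = 3 − 5·(-5) = 28, t = -4 − 5·7 = -39  (check: 464·28 + 333·(-39) = 5)
  q = 2: r = 1, s = -5 − 2·28 = -61, t = 7 − 2·(-39) = 85  (check: 464·(-61) + 333·85 = 1)
The row with r = 1 (the gcd) gives the Bezout coefficients s = -61, t = 85.
Result: 464 · (-61) + 333 · (85) = 1.

gcd(464, 333) = 1; s = -61, t = 85 (check: 464·(-61) + 333·85 = 1).


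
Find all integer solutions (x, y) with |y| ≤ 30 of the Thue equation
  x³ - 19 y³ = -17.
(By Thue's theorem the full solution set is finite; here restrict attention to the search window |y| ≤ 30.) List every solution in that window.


The equation is x³ - 19y³ = -17. For fixed y, x³ = 19·y³ − 17, so a solution requires the RHS to be a perfect cube.
Strategy: iterate y from -30 to 30, compute RHS = 19·y³ − 17, and check whether it is a (positive or negative) perfect cube.
Check small values of y:
  y = 0: RHS = -17 is not a perfect cube.
  y = 1: RHS = 2 is not a perfect cube.
  y = -1: RHS = -36 is not a perfect cube.
  y = 2: RHS = 135 is not a perfect cube.
  y = -2: RHS = -169 is not a perfect cube.
  y = 3: RHS = 496 is not a perfect cube.
  y = -3: RHS = -530 is not a perfect cube.
Continuing the search up to |y| = 30 finds no solutions either.
No (x, y) in the scanned range satisfies the equation.

No integer solutions with |y| ≤ 30.


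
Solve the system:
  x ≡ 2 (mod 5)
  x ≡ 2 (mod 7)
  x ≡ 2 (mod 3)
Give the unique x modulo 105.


Moduli 5, 7, 3 are pairwise coprime; by CRT there is a unique solution modulo M = 5 · 7 · 3 = 105.
Solve pairwise, accumulating the modulus:
  Start with x ≡ 2 (mod 5).
  Combine with x ≡ 2 (mod 7): since gcd(5, 7) = 1, we get a unique residue mod 35.
    Write x = 2 + 5·t and substitute into x ≡ 2 (mod 7): 5·t ≡ 2 − 2 = 0 (mod 7).
    The inverse of 5 mod 7 is 3 (since 5·3 = 15 = 2·7 + 1), so t ≡ 3·0 = 0 ≡ 0 (mod 7).
    Then x = 2 + 5·0 = 2, valid modulo lcm(5, 7) = 35: x ≡ 2 (mod 35).
  Combine with x ≡ 2 (mod 3): since gcd(35, 3) = 1, we get a unique residue mod 105.
    Write x = 2 + 35·t and substitute into x ≡ 2 (mod 3): 35·t ≡ 2 − 2 = 0 (mod 3).
    Reduce coefficients mod 3: 2·t ≡ 0 (mod 3).
    The inverse of 2 mod 3 is 2 (since 2·2 = 4 = 1·3 + 1), so t ≡ 2·0 = 0 ≡ 0 (mod 3).
    Then x = 2 + 35·0 = 2, valid modulo lcm(35, 3) = 105: x ≡ 2 (mod 105).
Verify: 2 mod 5 = 2 ✓, 2 mod 7 = 2 ✓, 2 mod 3 = 2 ✓.

x ≡ 2 (mod 105).


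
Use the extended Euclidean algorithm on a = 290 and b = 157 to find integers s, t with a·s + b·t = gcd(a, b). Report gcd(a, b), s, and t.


Euclidean algorithm on (290, 157) — divide until remainder is 0:
  290 = 1 · 157 + 133
  157 = 1 · 133 + 24
  133 = 5 · 24 + 13
  24 = 1 · 13 + 11
  13 = 1 · 11 + 2
  11 = 5 · 2 + 1
  2 = 2 · 1 + 0
gcd(290, 157) = 1.
Track Bezout coefficients alongside the remainders: start with r₀ = 290 = a·1 + b·0 (s = 1, t = 0) and r₁ = 157 = a·0 + b·1 (s = 0, t = 1); each new remainder r_{k+1} = r_{k-1} − q_k·r_k inherits s_{k+1} = s_{k-1} − q_k·s_k, t_{k+1} = t_{k-1} − q_k·t_k, so r_k = a·s_k + b·t_k at every step:
  q = 1: r = 133, s = 1 − 1·0 = 1, t = 0 − 1·1 = -1  (check: 290·1 + 157·(-1) = 133)
  q = 1: r = 24, s = 0 − 1·1 = -1, t = 1 − 1·(-1) = 2  (check: 290·(-1) + 157·2 = 24)
  q = 5: r = 13, s = 1 − 5·(-1) = 6, t = -1 − 5·2 = -11  (check: 290·6 + 157·(-11) = 13)
  q = 1: r = 11, s = -1 − 1·6 = -7, t = 2 − 1·(-11) = 13  (check: 290·(-7) + 157·13 = 11)
  q = 1: r = 2, s = 6 − 1·(-7) = 13, t = -11 − 1·13 = -24  (check: 290·13 + 157·(-24) = 2)
  q = 5: r = 1, s = -7 − 5·13 = -72, t = 13 − 5·(-24) = 133  (check: 290·(-72) + 157·133 = 1)
The row with r = 1 (the gcd) gives the Bezout coefficients s = -72, t = 133.
Result: 290 · (-72) + 157 · (133) = 1.

gcd(290, 157) = 1; s = -72, t = 133 (check: 290·(-72) + 157·133 = 1).


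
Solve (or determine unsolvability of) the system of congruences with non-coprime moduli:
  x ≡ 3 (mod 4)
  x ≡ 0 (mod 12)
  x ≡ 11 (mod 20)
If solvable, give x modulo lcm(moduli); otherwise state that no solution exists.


Moduli 4, 12, 20 are not pairwise coprime, so CRT works modulo lcm(m_i) when all pairwise compatibility conditions hold.
Pairwise compatibility: gcd(m_i, m_j) must divide a_i - a_j for every pair.
Merge one congruence at a time:
  Start: x ≡ 3 (mod 4).
  Combine with x ≡ 0 (mod 12): gcd(4, 12) = 4, and 0 - 3 = -3 is NOT divisible by 4.
    ⇒ system is inconsistent (no integer solution).

No solution (the system is inconsistent).


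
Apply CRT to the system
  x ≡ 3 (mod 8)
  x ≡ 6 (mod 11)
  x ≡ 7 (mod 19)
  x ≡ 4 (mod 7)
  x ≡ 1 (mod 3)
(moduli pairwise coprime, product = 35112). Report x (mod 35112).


Product of moduli M = 8 · 11 · 19 · 7 · 3 = 35112.
Merge one congruence at a time:
  Start: x ≡ 3 (mod 8).
  Combine with x ≡ 6 (mod 11); new modulus lcm = 88.
    Write x = 3 + 8·t and substitute into x ≡ 6 (mod 11): 8·t ≡ 6 − 3 = 3 (mod 11).
    The inverse of 8 mod 11 is 7 (since 8·7 = 56 = 5·11 + 1), so t ≡ 7·3 = 21 ≡ 10 (mod 11).
    Then x = 3 + 8·10 = 83, valid modulo lcm(8, 11) = 88: x ≡ 83 (mod 88).
  Combine with x ≡ 7 (mod 19); new modulus lcm = 1672.
    Write x = 83 + 88·t and substitute into x ≡ 7 (mod 19): 88·t ≡ 7 − 83 = -76 (mod 19).
    Reduce coefficients mod 19: 12·t ≡ 0 (mod 19).
    The inverse of 12 mod 19 is 8 (since 12·8 = 96 = 5·19 + 1), so t ≡ 8·0 = 0 ≡ 0 (mod 19).
    Then x = 83 + 88·0 = 83, valid modulo lcm(88, 19) = 1672: x ≡ 83 (mod 1672).
  Combine with x ≡ 4 (mod 7); new modulus lcm = 11704.
    Write x = 83 + 1672·t and substitute into x ≡ 4 (mod 7): 1672·t ≡ 4 − 83 = -79 (mod 7).
    Reduce coefficients mod 7: 6·t ≡ 5 (mod 7).
    The inverse of 6 mod 7 is 6 (since 6·6 = 36 = 5·7 + 1), so t ≡ 6·5 = 30 ≡ 2 (mod 7).
    Then x = 83 + 1672·2 = 3427, valid modulo lcm(1672, 7) = 11704: x ≡ 3427 (mod 11704).
  Combine with x ≡ 1 (mod 3); new modulus lcm = 35112.
    Write x = 3427 + 11704·t and substitute into x ≡ 1 (mod 3): 11704·t ≡ 1 − 3427 = -3426 (mod 3).
    Reduce coefficients mod 3: 1·t ≡ 0 (mod 3).
    So t ≡ 0 (mod 3).
    Then x = 3427 + 11704·0 = 3427, valid modulo lcm(11704, 3) = 35112: x ≡ 3427 (mod 35112).
Verify against each original: 3427 mod 8 = 3, 3427 mod 11 = 6, 3427 mod 19 = 7, 3427 mod 7 = 4, 3427 mod 3 = 1.

x ≡ 3427 (mod 35112).


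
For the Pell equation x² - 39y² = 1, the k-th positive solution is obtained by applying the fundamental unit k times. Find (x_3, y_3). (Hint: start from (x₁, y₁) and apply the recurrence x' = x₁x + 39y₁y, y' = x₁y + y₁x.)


Step 1: Find the fundamental solution (x₁, y₁) of x² - 39y² = 1.
  Expand √39 as a continued fraction. a₀ = ⌊√39⌋ = 6; iterate m_{k+1} = d_k·a_k − m_k, d_{k+1} = (39 − m_{k+1}²)/d_k, a_{k+1} = ⌊(a₀ + m_{k+1})/d_{k+1}⌋ (starting m₀ = 0, d₀ = 1), with convergents p_k = a_k·p_{k-1} + p_{k-2}, q_k = a_k·q_{k-1} + q_{k-2} (p₋₁ = 1, q₋₁ = 0):
  k = 0: a₀ = 6; p₀/q₀ = 6/1; p₀² − 39·q₀² = 36 − 39 = -3.
  k = 1: m = 6, d = 3, a = ⌊(6 + 6)/3⌋ = 4; p/q = (4·6 + 1)/(4·1 + 0) = 25/4; p² − 39·q² = 625 − 624 = 1.
  The first convergent with p² − 39·q² = 1 gives the fundamental solution (x₁, y₁) = (25, 4).
Step 2: Apply the recurrence (x_{n+1}, y_{n+1}) = (x₁x_n + 39y₁y_n, x₁y_n + y₁x_n) repeatedly.
  From (x_1, y_1) = (25, 4): x_2 = 25·25 + 39·4·4 = 1249; y_2 = 25·4 + 4·25 = 200.
  From (x_2, y_2) = (1249, 200): x_3 = 25·1249 + 39·4·200 = 62425; y_3 = 25·200 + 4·1249 = 9996.
Step 3: Verify x_3² - 39·y_3² = 3896880625 - 3896880624 = 1 (should be 1). ✓

(x_1, y_1) = (25, 4); (x_3, y_3) = (62425, 9996).


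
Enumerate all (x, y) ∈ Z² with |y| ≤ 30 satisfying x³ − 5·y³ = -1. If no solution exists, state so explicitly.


The equation is x³ - 5y³ = -1. For fixed y, x³ = 5·y³ − 1, so a solution requires the RHS to be a perfect cube.
Strategy: iterate y from -30 to 30, compute RHS = 5·y³ − 1, and check whether it is a (positive or negative) perfect cube.
Check small values of y:
  y = 0: RHS = -1 = (-1)³ ⇒ x = -1 works.
  y = 1: RHS = 4 is not a perfect cube.
  y = -1: RHS = -6 is not a perfect cube.
  y = 2: RHS = 39 is not a perfect cube.
  y = -2: RHS = -41 is not a perfect cube.
  y = 3: RHS = 134 is not a perfect cube.
  y = -3: RHS = -136 is not a perfect cube.
Continuing the search up to |y| = 30 finds no further solutions beyond those listed.
Collected solutions: (-1, 0).

Solutions (with |y| ≤ 30): (-1, 0).


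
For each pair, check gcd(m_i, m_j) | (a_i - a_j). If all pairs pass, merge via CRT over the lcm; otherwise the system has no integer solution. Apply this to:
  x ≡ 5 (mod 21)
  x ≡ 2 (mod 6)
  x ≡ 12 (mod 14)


Moduli 21, 6, 14 are not pairwise coprime, so CRT works modulo lcm(m_i) when all pairwise compatibility conditions hold.
Pairwise compatibility: gcd(m_i, m_j) must divide a_i - a_j for every pair.
Merge one congruence at a time:
  Start: x ≡ 5 (mod 21).
  Combine with x ≡ 2 (mod 6): gcd(21, 6) = 3; 2 - 5 = -3, which IS divisible by 3, so compatible.
    Write x = 5 + 21·t and substitute into x ≡ 2 (mod 6): 21·t ≡ 2 − 5 = -3 (mod 6).
    Divide the congruence (and modulus) by g = 3: 7·t ≡ -1 (mod 2).
    Reduce coefficients mod 2: 1·t ≡ 1 (mod 2).
    So t ≡ 1 (mod 2).
    Then x = 5 + 21·1 = 26, valid modulo lcm(21, 6) = 42: x ≡ 26 (mod 42).
  Combine with x ≡ 12 (mod 14): gcd(42, 14) = 14; 12 - 26 = -14, which IS divisible by 14, so compatible.
    Write x = 26 + 42·t and substitute into x ≡ 12 (mod 14): 42·t ≡ 12 − 26 = -14 (mod 14).
    Divide the congruence (and modulus) by g = 14: 3·t ≡ -1 (mod 1).
    Modulo 1 every t works; take t = 0.
    Then x = 26 + 42·0 = 26, valid modulo lcm(42, 14) = 42: x ≡ 26 (mod 42).
Verify: 26 mod 21 = 5, 26 mod 6 = 2, 26 mod 14 = 12.

x ≡ 26 (mod 42).


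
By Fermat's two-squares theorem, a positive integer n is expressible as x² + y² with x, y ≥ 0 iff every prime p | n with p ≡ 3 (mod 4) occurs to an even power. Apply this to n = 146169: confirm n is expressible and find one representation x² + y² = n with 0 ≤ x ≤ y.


Step 1: Factor n = 146169 = 3^2 · 109 · 149.
Step 2: Check the mod-4 condition on each prime factor: 3 ≡ 3 (mod 4), exponent 2 (must be even); 109 ≡ 1 (mod 4), exponent 1; 149 ≡ 1 (mod 4), exponent 1.
All primes ≡ 3 (mod 4) appear to even exponent (or don't appear), so by the two-squares theorem n IS expressible as a sum of two squares.
Step 3: Build a representation. Group n = k² · m with k = 3 and m = 109 · 149 = 16241 (a product of primes ≡ 1 (mod 4)); a representation of m scales to one of n via (k·x)² + (k·y)² = k²(x² + y²). Each prime p ≡ 1 (mod 4) is itself a sum of two squares; find a² by testing p − a² for a perfect square:
  109: 109 − 1² = 108, 109 − 2² = 105, 109 − 3² = 100 = 10² ⇒ 109 = 3² + 10².
  149: 149 − 1² = 148, 149 − 2² = 145, 149 − 3² = 140, 149 − 4² = 133, 149 − 5² = 124, 149 − 6² = 113, 149 − 7² = 100 = 10² ⇒ 149 = 7² + 10².
  Combine using the Brahmagupta–Fibonacci identity (a² + b²)(c² + d²) = (ac − bd)² + (ad + bc)² = (ac + bd)² + (ad − bc)²:
  109 · 149 = 16241: from (3² + 10²)(7² + 10²), take (3·7 − 10·10, 3·10 + 10·7) = (21 − 100, 30 + 70) = (-79, 100); dropping signs (only squares matter) gives (79, 100); check 79² + 100² = 6241 + 10000 = 16241 ✓.
  Scale by k = 3: (3·79, 3·100) = (237, 300).
Step 4: Order so x ≤ y and verify: 237² + 300² = 56169 + 90000 = 146169 = n. ✓

n = 146169 = 237² + 300² (one valid representation with x ≤ y).


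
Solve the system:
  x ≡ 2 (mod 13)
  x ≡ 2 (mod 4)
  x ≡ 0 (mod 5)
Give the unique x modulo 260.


Moduli 13, 4, 5 are pairwise coprime; by CRT there is a unique solution modulo M = 13 · 4 · 5 = 260.
Solve pairwise, accumulating the modulus:
  Start with x ≡ 2 (mod 13).
  Combine with x ≡ 2 (mod 4): since gcd(13, 4) = 1, we get a unique residue mod 52.
    Write x = 2 + 13·t and substitute into x ≡ 2 (mod 4): 13·t ≡ 2 − 2 = 0 (mod 4).
    Reduce coefficients mod 4: 1·t ≡ 0 (mod 4).
    So t ≡ 0 (mod 4).
    Then x = 2 + 13·0 = 2, valid modulo lcm(13, 4) = 52: x ≡ 2 (mod 52).
  Combine with x ≡ 0 (mod 5): since gcd(52, 5) = 1, we get a unique residue mod 260.
    Write x = 2 + 52·t and substitute into x ≡ 0 (mod 5): 52·t ≡ 0 − 2 = -2 (mod 5).
    Reduce coefficients mod 5: 2·t ≡ 3 (mod 5).
    The inverse of 2 mod 5 is 3 (since 2·3 = 6 = 1·5 + 1), so t ≡ 3·3 = 9 ≡ 4 (mod 5).
    Then x = 2 + 52·4 = 210, valid modulo lcm(52, 5) = 260: x ≡ 210 (mod 260).
Verify: 210 mod 13 = 2 ✓, 210 mod 4 = 2 ✓, 210 mod 5 = 0 ✓.

x ≡ 210 (mod 260).


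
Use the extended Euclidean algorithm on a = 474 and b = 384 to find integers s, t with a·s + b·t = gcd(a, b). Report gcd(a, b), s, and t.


Euclidean algorithm on (474, 384) — divide until remainder is 0:
  474 = 1 · 384 + 90
  384 = 4 · 90 + 24
  90 = 3 · 24 + 18
  24 = 1 · 18 + 6
  18 = 3 · 6 + 0
gcd(474, 384) = 6.
Track Bezout coefficients alongside the remainders: start with r₀ = 474 = a·1 + b·0 (s = 1, t = 0) and r₁ = 384 = a·0 + b·1 (s = 0, t = 1); each new remainder r_{k+1} = r_{k-1} − q_k·r_k inherits s_{k+1} = s_{k-1} − q_k·s_k, t_{k+1} = t_{k-1} − q_k·t_k, so r_k = a·s_k + b·t_k at every step:
  q = 1: r = 90, s = 1 − 1·0 = 1, t = 0 − 1·1 = -1  (check: 474·1 + 384·(-1) = 90)
  q = 4: r = 24, s = 0 − 4·1 = -4, t = 1 − 4·(-1) = 5  (check: 474·(-4) + 384·5 = 24)
  q = 3: r = 18, s = 1 − 3·(-4) = 13, t = -1 − 3·5 = -16  (check: 474·13 + 384·(-16) = 18)
  q = 1: r = 6, s = -4 − 1·13 = -17, t = 5 − 1·(-16) = 21  (check: 474·(-17) + 384·21 = 6)
The row with r = 6 (the gcd) gives the Bezout coefficients s = -17, t = 21.
Result: 474 · (-17) + 384 · (21) = 6.

gcd(474, 384) = 6; s = -17, t = 21 (check: 474·(-17) + 384·21 = 6).


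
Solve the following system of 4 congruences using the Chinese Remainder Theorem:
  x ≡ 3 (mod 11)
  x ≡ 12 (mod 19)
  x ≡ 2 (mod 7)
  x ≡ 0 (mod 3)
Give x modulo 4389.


Product of moduli M = 11 · 19 · 7 · 3 = 4389.
Merge one congruence at a time:
  Start: x ≡ 3 (mod 11).
  Combine with x ≡ 12 (mod 19); new modulus lcm = 209.
    Write x = 3 + 11·t and substitute into x ≡ 12 (mod 19): 11·t ≡ 12 − 3 = 9 (mod 19).
    The inverse of 11 mod 19 is 7 (since 11·7 = 77 = 4·19 + 1), so t ≡ 7·9 = 63 ≡ 6 (mod 19).
    Then x = 3 + 11·6 = 69, valid modulo lcm(11, 19) = 209: x ≡ 69 (mod 209).
  Combine with x ≡ 2 (mod 7); new modulus lcm = 1463.
    Write x = 69 + 209·t and substitute into x ≡ 2 (mod 7): 209·t ≡ 2 − 69 = -67 (mod 7).
    Reduce coefficients mod 7: 6·t ≡ 3 (mod 7).
    The inverse of 6 mod 7 is 6 (since 6·6 = 36 = 5·7 + 1), so t ≡ 6·3 = 18 ≡ 4 (mod 7).
    Then x = 69 + 209·4 = 905, valid modulo lcm(209, 7) = 1463: x ≡ 905 (mod 1463).
  Combine with x ≡ 0 (mod 3); new modulus lcm = 4389.
    Write x = 905 + 1463·t and substitute into x ≡ 0 (mod 3): 1463·t ≡ 0 − 905 = -905 (mod 3).
    Reduce coefficients mod 3: 2·t ≡ 1 (mod 3).
    The inverse of 2 mod 3 is 2 (since 2·2 = 4 = 1·3 + 1), so t ≡ 2·1 = 2 ≡ 2 (mod 3).
    Then x = 905 + 1463·2 = 3831, valid modulo lcm(1463, 3) = 4389: x ≡ 3831 (mod 4389).
Verify against each original: 3831 mod 11 = 3, 3831 mod 19 = 12, 3831 mod 7 = 2, 3831 mod 3 = 0.

x ≡ 3831 (mod 4389).


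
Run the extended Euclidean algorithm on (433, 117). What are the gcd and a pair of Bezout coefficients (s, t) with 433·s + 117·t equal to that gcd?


Euclidean algorithm on (433, 117) — divide until remainder is 0:
  433 = 3 · 117 + 82
  117 = 1 · 82 + 35
  82 = 2 · 35 + 12
  35 = 2 · 12 + 11
  12 = 1 · 11 + 1
  11 = 11 · 1 + 0
gcd(433, 117) = 1.
Track Bezout coefficients alongside the remainders: start with r₀ = 433 = a·1 + b·0 (s = 1, t = 0) and r₁ = 117 = a·0 + b·1 (s = 0, t = 1); each new remainder r_{k+1} = r_{k-1} − q_k·r_k inherits s_{k+1} = s_{k-1} − q_k·s_k, t_{k+1} = t_{k-1} − q_k·t_k, so r_k = a·s_k + b·t_k at every step:
  q = 3: r = 82, s = 1 − 3·0 = 1, t = 0 − 3·1 = -3  (check: 433·1 + 117·(-3) = 82)
  q = 1: r = 35, s = 0 − 1·1 = -1, t = 1 − 1·(-3) = 4  (check: 433·(-1) + 117·4 = 35)
  q = 2: r = 12, s = 1 − 2·(-1) = 3, t = -3 − 2·4 = -11  (check: 433·3 + 117·(-11) = 12)
  q = 2: r = 11, s = -1 − 2·3 = -7, t = 4 − 2·(-11) = 26  (check: 433·(-7) + 117·26 = 11)
  q = 1: r = 1, s = 3 − 1·(-7) = 10, t = -11 − 1·26 = -37  (check: 433·10 + 117·(-37) = 1)
The row with r = 1 (the gcd) gives the Bezout coefficients s = 10, t = -37.
Result: 433 · (10) + 117 · (-37) = 1.

gcd(433, 117) = 1; s = 10, t = -37 (check: 433·10 + 117·(-37) = 1).


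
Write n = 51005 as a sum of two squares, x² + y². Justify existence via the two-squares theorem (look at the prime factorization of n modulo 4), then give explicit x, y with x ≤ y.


Step 1: Factor n = 51005 = 5 · 101^2.
Step 2: Check the mod-4 condition on each prime factor: 5 ≡ 1 (mod 4), exponent 1; 101 ≡ 1 (mod 4), exponent 2.
All primes ≡ 3 (mod 4) appear to even exponent (or don't appear), so by the two-squares theorem n IS expressible as a sum of two squares.
Step 3: Build a representation. Here n = 5 · 101 · 101 is a product of primes ≡ 1 (mod 4). Each prime p ≡ 1 (mod 4) is itself a sum of two squares; find a² by testing p − a² for a perfect square:
  5: 5 − 1² = 4 = 2² ⇒ 5 = 1² + 2².
  101: 101 − 1² = 100 = 10² ⇒ 101 = 1² + 10².
  Combine using the Brahmagupta–Fibonacci identity (a² + b²)(c² + d²) = (ac − bd)² + (ad + bc)² = (ac + bd)² + (ad − bc)²:
  5 · 101 = 505: from (1² + 2²)(1² + 10²), take (1·1 − 2·10, 1·10 + 2·1) = (1 − 20, 10 + 2) = (-19, 12); dropping signs (only squares matter) gives (19, 12); check 19² + 12² = 361 + 144 = 505 ✓.
  505 · 101 = 51005: from (19² + 12²)(1² + 10²), take (19·1 − 12·10, 19·10 + 12·1) = (19 − 120, 190 + 12) = (-101, 202); dropping signs (only squares matter) gives (101, 202); check 101² + 202² = 10201 + 40804 = 51005 ✓.
Step 4: Order so x ≤ y and verify: 101² + 202² = 10201 + 40804 = 51005 = n. ✓

n = 51005 = 101² + 202² (one valid representation with x ≤ y).


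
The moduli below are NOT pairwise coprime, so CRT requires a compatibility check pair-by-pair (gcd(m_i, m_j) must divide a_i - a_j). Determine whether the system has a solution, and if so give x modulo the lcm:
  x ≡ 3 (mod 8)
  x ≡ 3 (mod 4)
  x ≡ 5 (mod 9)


Moduli 8, 4, 9 are not pairwise coprime, so CRT works modulo lcm(m_i) when all pairwise compatibility conditions hold.
Pairwise compatibility: gcd(m_i, m_j) must divide a_i - a_j for every pair.
Merge one congruence at a time:
  Start: x ≡ 3 (mod 8).
  Combine with x ≡ 3 (mod 4): gcd(8, 4) = 4; 3 - 3 = 0, which IS divisible by 4, so compatible.
    Write x = 3 + 8·t and substitute into x ≡ 3 (mod 4): 8·t ≡ 3 − 3 = 0 (mod 4).
    Divide the congruence (and modulus) by g = 4: 2·t ≡ 0 (mod 1).
    Modulo 1 every t works; take t = 0.
    Then x = 3 + 8·0 = 3, valid modulo lcm(8, 4) = 8: x ≡ 3 (mod 8).
  Combine with x ≡ 5 (mod 9): gcd(8, 9) = 1; 5 - 3 = 2, which IS divisible by 1, so compatible.
    Write x = 3 + 8·t and substitute into x ≡ 5 (mod 9): 8·t ≡ 5 − 3 = 2 (mod 9).
    The inverse of 8 mod 9 is 8 (since 8·8 = 64 = 7·9 + 1), so t ≡ 8·2 = 16 ≡ 7 (mod 9).
    Then x = 3 + 8·7 = 59, valid modulo lcm(8, 9) = 72: x ≡ 59 (mod 72).
Verify: 59 mod 8 = 3, 59 mod 4 = 3, 59 mod 9 = 5.

x ≡ 59 (mod 72).


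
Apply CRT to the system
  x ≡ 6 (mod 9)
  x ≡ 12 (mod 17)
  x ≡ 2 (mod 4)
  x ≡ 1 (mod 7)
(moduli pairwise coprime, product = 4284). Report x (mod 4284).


Product of moduli M = 9 · 17 · 4 · 7 = 4284.
Merge one congruence at a time:
  Start: x ≡ 6 (mod 9).
  Combine with x ≡ 12 (mod 17); new modulus lcm = 153.
    Write x = 6 + 9·t and substitute into x ≡ 12 (mod 17): 9·t ≡ 12 − 6 = 6 (mod 17).
    The inverse of 9 mod 17 is 2 (since 9·2 = 18 = 1·17 + 1), so t ≡ 2·6 = 12 ≡ 12 (mod 17).
    Then x = 6 + 9·12 = 114, valid modulo lcm(9, 17) = 153: x ≡ 114 (mod 153).
  Combine with x ≡ 2 (mod 4); new modulus lcm = 612.
    Write x = 114 + 153·t and substitute into x ≡ 2 (mod 4): 153·t ≡ 2 − 114 = -112 (mod 4).
    Reduce coefficients mod 4: 1·t ≡ 0 (mod 4).
    So t ≡ 0 (mod 4).
    Then x = 114 + 153·0 = 114, valid modulo lcm(153, 4) = 612: x ≡ 114 (mod 612).
  Combine with x ≡ 1 (mod 7); new modulus lcm = 4284.
    Write x = 114 + 612·t and substitute into x ≡ 1 (mod 7): 612·t ≡ 1 − 114 = -113 (mod 7).
    Reduce coefficients mod 7: 3·t ≡ 6 (mod 7).
    The inverse of 3 mod 7 is 5 (since 3·5 = 15 = 2·7 + 1), so t ≡ 5·6 = 30 ≡ 2 (mod 7).
    Then x = 114 + 612·2 = 1338, valid modulo lcm(612, 7) = 4284: x ≡ 1338 (mod 4284).
Verify against each original: 1338 mod 9 = 6, 1338 mod 17 = 12, 1338 mod 4 = 2, 1338 mod 7 = 1.

x ≡ 1338 (mod 4284).


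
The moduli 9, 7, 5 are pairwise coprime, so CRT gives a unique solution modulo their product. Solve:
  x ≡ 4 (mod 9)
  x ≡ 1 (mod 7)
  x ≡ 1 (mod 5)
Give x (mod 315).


Moduli 9, 7, 5 are pairwise coprime; by CRT there is a unique solution modulo M = 9 · 7 · 5 = 315.
Solve pairwise, accumulating the modulus:
  Start with x ≡ 4 (mod 9).
  Combine with x ≡ 1 (mod 7): since gcd(9, 7) = 1, we get a unique residue mod 63.
    Write x = 4 + 9·t and substitute into x ≡ 1 (mod 7): 9·t ≡ 1 − 4 = -3 (mod 7).
    Reduce coefficients mod 7: 2·t ≡ 4 (mod 7).
    The inverse of 2 mod 7 is 4 (since 2·4 = 8 = 1·7 + 1), so t ≡ 4·4 = 16 ≡ 2 (mod 7).
    Then x = 4 + 9·2 = 22, valid modulo lcm(9, 7) = 63: x ≡ 22 (mod 63).
  Combine with x ≡ 1 (mod 5): since gcd(63, 5) = 1, we get a unique residue mod 315.
    Write x = 22 + 63·t and substitute into x ≡ 1 (mod 5): 63·t ≡ 1 − 22 = -21 (mod 5).
    Reduce coefficients mod 5: 3·t ≡ 4 (mod 5).
    The inverse of 3 mod 5 is 2 (since 3·2 = 6 = 1·5 + 1), so t ≡ 2·4 = 8 ≡ 3 (mod 5).
    Then x = 22 + 63·3 = 211, valid modulo lcm(63, 5) = 315: x ≡ 211 (mod 315).
Verify: 211 mod 9 = 4 ✓, 211 mod 7 = 1 ✓, 211 mod 5 = 1 ✓.

x ≡ 211 (mod 315).


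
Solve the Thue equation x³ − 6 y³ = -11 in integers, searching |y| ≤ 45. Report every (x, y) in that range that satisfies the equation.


The equation is x³ - 6y³ = -11. For fixed y, x³ = 6·y³ − 11, so a solution requires the RHS to be a perfect cube.
Strategy: iterate y from -45 to 45, compute RHS = 6·y³ − 11, and check whether it is a (positive or negative) perfect cube.
Check small values of y:
  y = 0: RHS = -11 is not a perfect cube.
  y = 1: RHS = -5 is not a perfect cube.
  y = -1: RHS = -17 is not a perfect cube.
  y = 2: RHS = 37 is not a perfect cube.
  y = -2: RHS = -59 is not a perfect cube.
  y = 3: RHS = 151 is not a perfect cube.
  y = -3: RHS = -173 is not a perfect cube.
Continuing the search up to |y| = 45 finds no solutions either.
No (x, y) in the scanned range satisfies the equation.

No integer solutions with |y| ≤ 45.


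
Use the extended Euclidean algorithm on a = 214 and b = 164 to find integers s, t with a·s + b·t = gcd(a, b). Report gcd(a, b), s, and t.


Euclidean algorithm on (214, 164) — divide until remainder is 0:
  214 = 1 · 164 + 50
  164 = 3 · 50 + 14
  50 = 3 · 14 + 8
  14 = 1 · 8 + 6
  8 = 1 · 6 + 2
  6 = 3 · 2 + 0
gcd(214, 164) = 2.
Track Bezout coefficients alongside the remainders: start with r₀ = 214 = a·1 + b·0 (s = 1, t = 0) and r₁ = 164 = a·0 + b·1 (s = 0, t = 1); each new remainder r_{k+1} = r_{k-1} − q_k·r_k inherits s_{k+1} = s_{k-1} − q_k·s_k, t_{k+1} = t_{k-1} − q_k·t_k, so r_k = a·s_k + b·t_k at every step:
  q = 1: r = 50, s = 1 − 1·0 = 1, t = 0 − 1·1 = -1  (check: 214·1 + 164·(-1) = 50)
  q = 3: r = 14, s = 0 − 3·1 = -3, t = 1 − 3·(-1) = 4  (check: 214·(-3) + 164·4 = 14)
  q = 3: r = 8, s = 1 − 3·(-3) = 10, t = -1 − 3·4 = -13  (check: 214·10 + 164·(-13) = 8)
  q = 1: r = 6, s = -3 − 1·10 = -13, t = 4 − 1·(-13) = 17  (check: 214·(-13) + 164·17 = 6)
  q = 1: r = 2, s = 10 − 1·(-13) = 23, t = -13 − 1·17 = -30  (check: 214·23 + 164·(-30) = 2)
The row with r = 2 (the gcd) gives the Bezout coefficients s = 23, t = -30.
Result: 214 · (23) + 164 · (-30) = 2.

gcd(214, 164) = 2; s = 23, t = -30 (check: 214·23 + 164·(-30) = 2).


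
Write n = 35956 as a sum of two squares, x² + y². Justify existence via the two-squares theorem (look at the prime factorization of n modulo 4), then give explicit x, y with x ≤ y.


Step 1: Factor n = 35956 = 2^2 · 89 · 101.
Step 2: Check the mod-4 condition on each prime factor: 2 = 2 (special); 89 ≡ 1 (mod 4), exponent 1; 101 ≡ 1 (mod 4), exponent 1.
All primes ≡ 3 (mod 4) appear to even exponent (or don't appear), so by the two-squares theorem n IS expressible as a sum of two squares.
Step 3: Build a representation. Group n = k² · m with k = 2 and m = 89 · 101 = 8989 (a product of primes ≡ 1 (mod 4)); a representation of m scales to one of n via (k·x)² + (k·y)² = k²(x² + y²). Each prime p ≡ 1 (mod 4) is itself a sum of two squares; find a² by testing p − a² for a perfect square:
  89: 89 − 1² = 88, 89 − 2² = 85, 89 − 3² = 80, 89 − 4² = 73, 89 − 5² = 64 = 8² ⇒ 89 = 5² + 8².
  101: 101 − 1² = 100 = 10² ⇒ 101 = 1² + 10².
  Combine using the Brahmagupta–Fibonacci identity (a² + b²)(c² + d²) = (ac − bd)² + (ad + bc)² = (ac + bd)² + (ad − bc)²:
  89 · 101 = 8989: from (5² + 8²)(1² + 10²), take (5·1 − 8·10, 5·10 + 8·1) = (5 − 80, 50 + 8) = (-75, 58); dropping signs (only squares matter) gives (75, 58); check 75² + 58² = 5625 + 3364 = 8989 ✓.
  Scale by k = 2: (2·75, 2·58) = (150, 116).
Step 4: Order so x ≤ y and verify: 116² + 150² = 13456 + 22500 = 35956 = n. ✓

n = 35956 = 116² + 150² (one valid representation with x ≤ y).


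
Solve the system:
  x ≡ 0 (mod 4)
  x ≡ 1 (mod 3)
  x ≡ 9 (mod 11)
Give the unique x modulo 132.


Moduli 4, 3, 11 are pairwise coprime; by CRT there is a unique solution modulo M = 4 · 3 · 11 = 132.
Solve pairwise, accumulating the modulus:
  Start with x ≡ 0 (mod 4).
  Combine with x ≡ 1 (mod 3): since gcd(4, 3) = 1, we get a unique residue mod 12.
    Write x = 0 + 4·t and substitute into x ≡ 1 (mod 3): 4·t ≡ 1 − 0 = 1 (mod 3).
    Reduce coefficients mod 3: 1·t ≡ 1 (mod 3).
    So t ≡ 1 (mod 3).
    Then x = 0 + 4·1 = 4, valid modulo lcm(4, 3) = 12: x ≡ 4 (mod 12).
  Combine with x ≡ 9 (mod 11): since gcd(12, 11) = 1, we get a unique residue mod 132.
    Write x = 4 + 12·t and substitute into x ≡ 9 (mod 11): 12·t ≡ 9 − 4 = 5 (mod 11).
    Reduce coefficients mod 11: 1·t ≡ 5 (mod 11).
    So t ≡ 5 (mod 11).
    Then x = 4 + 12·5 = 64, valid modulo lcm(12, 11) = 132: x ≡ 64 (mod 132).
Verify: 64 mod 4 = 0 ✓, 64 mod 3 = 1 ✓, 64 mod 11 = 9 ✓.

x ≡ 64 (mod 132).


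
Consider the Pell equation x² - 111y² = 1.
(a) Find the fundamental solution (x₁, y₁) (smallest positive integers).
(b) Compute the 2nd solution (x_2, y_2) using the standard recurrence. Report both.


Step 1: Find the fundamental solution (x₁, y₁) of x² - 111y² = 1.
  Expand √111 as a continued fraction. a₀ = ⌊√111⌋ = 10; iterate m_{k+1} = d_k·a_k − m_k, d_{k+1} = (111 − m_{k+1}²)/d_k, a_{k+1} = ⌊(a₀ + m_{k+1})/d_{k+1}⌋ (starting m₀ = 0, d₀ = 1), with convergents p_k = a_k·p_{k-1} + p_{k-2}, q_k = a_k·q_{k-1} + q_{k-2} (p₋₁ = 1, q₋₁ = 0):
  k = 0: a₀ = 10; p₀/q₀ = 10/1; p₀² − 111·q₀² = 100 − 111 = -11.
  k = 1: m = 10, d = 11, a = ⌊(10 + 10)/11⌋ = 1; p/q = (1·10 + 1)/(1·1 + 0) = 11/1; p² − 111·q² = 121 − 111 = 10.
  k = 2: m = 1, d = 10, a = ⌊(10 + 1)/10⌋ = 1; p/q = (1·11 + 10)/(1·1 + 1) = 21/2; p² − 111·q² = 441 − 444 = -3.
  k = 3: m = 9, d = 3, a = ⌊(10 + 9)/3⌋ = 6; p/q = (6·21 + 11)/(6·2 + 1) = 137/13; p² − 111·q² = 18769 − 18759 = 10.
  k = 4: m = 9, d = 10, a = ⌊(10 + 9)/10⌋ = 1; p/q = (1·137 + 21)/(1·13 + 2) = 158/15; p² − 111·q² = 24964 − 24975 = -11.
  k = 5: m = 1, d = 11, a = ⌊(10 + 1)/11⌋ = 1; p/q = (1·158 + 137)/(1·15 + 13) = 295/28; p² − 111·q² = 87025 − 87024 = 1.
  The first convergent with p² − 111·q² = 1 gives the fundamental solution (x₁, y₁) = (295, 28).
Step 2: Apply the recurrence (x_{n+1}, y_{n+1}) = (x₁x_n + 111y₁y_n, x₁y_n + y₁x_n) repeatedly.
  From (x_1, y_1) = (295, 28): x_2 = 295·295 + 111·28·28 = 174049; y_2 = 295·28 + 28·295 = 16520.
Step 3: Verify x_2² - 111·y_2² = 30293054401 - 30293054400 = 1 (should be 1). ✓

(x_1, y_1) = (295, 28); (x_2, y_2) = (174049, 16520).


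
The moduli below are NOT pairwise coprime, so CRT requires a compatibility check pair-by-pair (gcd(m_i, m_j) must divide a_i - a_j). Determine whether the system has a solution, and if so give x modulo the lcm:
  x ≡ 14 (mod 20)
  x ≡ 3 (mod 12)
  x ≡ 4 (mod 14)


Moduli 20, 12, 14 are not pairwise coprime, so CRT works modulo lcm(m_i) when all pairwise compatibility conditions hold.
Pairwise compatibility: gcd(m_i, m_j) must divide a_i - a_j for every pair.
Merge one congruence at a time:
  Start: x ≡ 14 (mod 20).
  Combine with x ≡ 3 (mod 12): gcd(20, 12) = 4, and 3 - 14 = -11 is NOT divisible by 4.
    ⇒ system is inconsistent (no integer solution).

No solution (the system is inconsistent).
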